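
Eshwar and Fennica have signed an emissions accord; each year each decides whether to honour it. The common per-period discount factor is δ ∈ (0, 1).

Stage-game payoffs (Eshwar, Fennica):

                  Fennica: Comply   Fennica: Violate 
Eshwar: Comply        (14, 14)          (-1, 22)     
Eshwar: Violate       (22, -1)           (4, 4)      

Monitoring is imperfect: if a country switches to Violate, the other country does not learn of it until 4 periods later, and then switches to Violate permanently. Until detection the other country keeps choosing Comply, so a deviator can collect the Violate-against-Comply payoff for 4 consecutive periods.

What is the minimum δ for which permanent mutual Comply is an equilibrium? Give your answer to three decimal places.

Deviating for the 4 undetected periods gains 22−14 = 8 per period over cooperation, then loses 14−4 = 10 per period forever once punishment starts.
Gain: 8(1 + δ + … + δ^3); loss: 10·δ^4/(1−δ).
No profitable deviation ⇔ 8(1−δ^4) ≤ 10·δ^4, i.e. δ^4 ≥ 8/(8+10) = 4/9.
Hence δ ≥ (4/9)^(1/4) ≈ 0.816.

0.816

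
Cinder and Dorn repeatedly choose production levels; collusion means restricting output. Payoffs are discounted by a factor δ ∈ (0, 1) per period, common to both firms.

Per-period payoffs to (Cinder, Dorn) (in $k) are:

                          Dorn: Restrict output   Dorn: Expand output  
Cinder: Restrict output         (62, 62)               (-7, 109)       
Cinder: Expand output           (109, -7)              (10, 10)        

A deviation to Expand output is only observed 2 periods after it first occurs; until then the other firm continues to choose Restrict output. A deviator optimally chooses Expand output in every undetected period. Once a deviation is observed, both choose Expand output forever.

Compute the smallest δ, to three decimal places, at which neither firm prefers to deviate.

0.689

Deviating for the 2 undetected periods gains 109−62 = 47 per period over cooperation, then loses 62−10 = 52 per period forever once punishment starts.
Gain: 47(1 + δ + … + δ^1); loss: 52·δ^2/(1−δ).
No profitable deviation ⇔ 47(1−δ^2) ≤ 52·δ^2, i.e. δ^2 ≥ 47/(47+52) = 47/99.
Hence δ ≥ (47/99)^(1/2) ≈ 0.689.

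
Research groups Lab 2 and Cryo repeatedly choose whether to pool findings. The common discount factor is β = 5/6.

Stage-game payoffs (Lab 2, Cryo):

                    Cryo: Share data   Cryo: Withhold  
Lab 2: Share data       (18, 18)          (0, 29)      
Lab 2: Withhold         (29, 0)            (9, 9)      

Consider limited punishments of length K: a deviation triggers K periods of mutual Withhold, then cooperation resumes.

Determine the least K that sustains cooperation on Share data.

IC: β(1−β^K)/(1−β) ≥ (29−18)/(18−9) = 11/9.
With β = 5/6: need 1 − β^K ≥ 11/9·(1−5/6)/(5/6), i.e. β^K ≤ 0.7556.
Since (5/6)^1 = 0.8333 and (5/6)^2 = 0.6944, the smallest such K is 2.

2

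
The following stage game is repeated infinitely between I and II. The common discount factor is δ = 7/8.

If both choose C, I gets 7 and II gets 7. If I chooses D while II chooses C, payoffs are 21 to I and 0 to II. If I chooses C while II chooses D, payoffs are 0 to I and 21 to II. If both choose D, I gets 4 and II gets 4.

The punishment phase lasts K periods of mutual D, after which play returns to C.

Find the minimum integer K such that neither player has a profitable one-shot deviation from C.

IC: δ(1−δ^K)/(1−δ) ≥ (21−7)/(7−4) = 14/3.
With δ = 7/8: need 1 − δ^K ≥ 14/3·(1−7/8)/(7/8), i.e. δ^K ≤ 0.3333.
Since (7/8)^8 = 0.3436 and (7/8)^9 = 0.3007, the smallest such K is 9.

9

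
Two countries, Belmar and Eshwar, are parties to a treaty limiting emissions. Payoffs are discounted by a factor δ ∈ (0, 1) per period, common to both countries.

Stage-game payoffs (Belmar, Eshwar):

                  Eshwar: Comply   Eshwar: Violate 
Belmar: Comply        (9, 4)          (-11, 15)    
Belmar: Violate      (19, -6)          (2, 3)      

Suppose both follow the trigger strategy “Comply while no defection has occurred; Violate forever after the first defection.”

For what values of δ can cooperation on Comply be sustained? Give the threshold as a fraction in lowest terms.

Belmar's threshold: (19−9)/(19−2) = 10/17.
Eshwar's threshold: (15−4)/(15−3) = 11/12.
10/17 < 11/12, so Eshwar binds and δ* = 11/12.

11/12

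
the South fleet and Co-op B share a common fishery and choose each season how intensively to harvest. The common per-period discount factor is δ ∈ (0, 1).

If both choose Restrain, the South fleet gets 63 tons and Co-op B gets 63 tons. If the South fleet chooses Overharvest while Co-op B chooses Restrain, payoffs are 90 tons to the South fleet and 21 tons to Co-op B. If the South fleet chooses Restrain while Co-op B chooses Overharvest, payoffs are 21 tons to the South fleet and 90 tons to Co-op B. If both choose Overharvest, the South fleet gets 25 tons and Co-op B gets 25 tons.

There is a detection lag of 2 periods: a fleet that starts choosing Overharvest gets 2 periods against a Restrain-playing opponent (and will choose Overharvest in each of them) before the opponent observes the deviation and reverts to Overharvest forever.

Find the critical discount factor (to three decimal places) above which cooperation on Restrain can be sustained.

0.645

A deviator earns 90 for 2 periods, then 25 forever; cooperating earns 63 forever. Multiplying the IC by (1−δ):
63 ≥ 90(1−δ^2) + 25δ^2, so 65·δ^2 ≥ 27 and δ^2 ≥ 27/65.
δ ≥ (27/65)^(1/2) ≈ 0.645.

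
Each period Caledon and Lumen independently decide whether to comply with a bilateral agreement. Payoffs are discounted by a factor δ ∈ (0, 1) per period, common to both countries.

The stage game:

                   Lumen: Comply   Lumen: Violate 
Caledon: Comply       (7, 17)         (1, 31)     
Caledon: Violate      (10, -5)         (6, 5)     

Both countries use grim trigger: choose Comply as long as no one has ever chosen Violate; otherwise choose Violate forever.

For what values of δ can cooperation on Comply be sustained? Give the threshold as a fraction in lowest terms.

For Caledon: deviation gain 10−7 = 3, per-period punishment loss 7−6 = 1. IC gives δ ≥ 3/4.
For Lumen: gain 14, loss 12 per period, so δ ≥ 14/26 = 7/13.
The tighter constraint is Caledon's, so cooperation needs δ ≥ 3/4.

3/4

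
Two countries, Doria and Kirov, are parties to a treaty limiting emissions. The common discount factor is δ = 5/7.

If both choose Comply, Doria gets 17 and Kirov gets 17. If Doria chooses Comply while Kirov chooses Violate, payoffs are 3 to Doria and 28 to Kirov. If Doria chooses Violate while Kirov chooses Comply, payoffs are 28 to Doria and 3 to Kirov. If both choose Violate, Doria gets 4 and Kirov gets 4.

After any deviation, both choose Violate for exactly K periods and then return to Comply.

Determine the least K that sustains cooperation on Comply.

No profitable deviation requires (17−4)(δ+…+δ^K) ≥ 28−17, i.e. δ+…+δ^K ≥ 11/13 ≈ 0.8462.
With δ = 5/7, the partial sums are K=1: 0.7143, K=2: 1.2245.
K = 2 is the first length at which the sum reaches 0.8462.

2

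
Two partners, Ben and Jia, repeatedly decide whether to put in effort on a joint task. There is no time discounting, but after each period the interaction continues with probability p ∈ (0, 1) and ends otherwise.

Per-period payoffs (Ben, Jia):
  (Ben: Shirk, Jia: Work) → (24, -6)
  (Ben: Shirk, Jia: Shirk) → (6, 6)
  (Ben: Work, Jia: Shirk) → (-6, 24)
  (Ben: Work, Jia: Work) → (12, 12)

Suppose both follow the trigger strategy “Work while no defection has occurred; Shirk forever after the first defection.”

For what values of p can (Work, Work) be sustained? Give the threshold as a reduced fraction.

2/3

With no time discounting, the continuation probability p plays the role of the discount factor.
Grim-trigger IC: 12/(1−p) ≥ 24 + 6p/(1−p) ⇒ p ≥ (24−12)/(24−6) = 2/3.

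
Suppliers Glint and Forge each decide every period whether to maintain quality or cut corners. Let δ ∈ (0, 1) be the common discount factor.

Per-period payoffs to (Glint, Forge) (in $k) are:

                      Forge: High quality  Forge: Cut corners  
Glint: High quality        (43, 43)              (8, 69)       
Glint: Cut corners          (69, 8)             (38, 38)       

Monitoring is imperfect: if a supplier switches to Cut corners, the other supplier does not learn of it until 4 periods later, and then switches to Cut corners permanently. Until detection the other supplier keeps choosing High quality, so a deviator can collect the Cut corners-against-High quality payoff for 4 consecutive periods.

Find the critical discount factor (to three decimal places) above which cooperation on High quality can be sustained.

Deviating for the 4 undetected periods gains 69−43 = 26 per period over cooperation, then loses 43−38 = 5 per period forever once punishment starts.
Gain: 26(1 + δ + … + δ^3); loss: 5·δ^4/(1−δ).
No profitable deviation ⇔ 26(1−δ^4) ≤ 5·δ^4, i.e. δ^4 ≥ 26/(26+5) = 26/31.
Hence δ ≥ (26/31)^(1/4) ≈ 0.957.

0.957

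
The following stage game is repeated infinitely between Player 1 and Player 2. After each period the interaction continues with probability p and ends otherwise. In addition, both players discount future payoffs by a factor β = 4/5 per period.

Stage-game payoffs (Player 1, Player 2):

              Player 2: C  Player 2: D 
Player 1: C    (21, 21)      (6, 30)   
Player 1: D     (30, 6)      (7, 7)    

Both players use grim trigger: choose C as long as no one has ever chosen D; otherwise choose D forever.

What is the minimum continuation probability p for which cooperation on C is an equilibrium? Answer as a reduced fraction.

With continuation probability p and discount β, the effective per-period discount factor is βp.
Grim-trigger IC: βp ≥ (30−21)/(30−7) = 9/23.
So p ≥ (9/23)/(4/5) = 45/92.

45/92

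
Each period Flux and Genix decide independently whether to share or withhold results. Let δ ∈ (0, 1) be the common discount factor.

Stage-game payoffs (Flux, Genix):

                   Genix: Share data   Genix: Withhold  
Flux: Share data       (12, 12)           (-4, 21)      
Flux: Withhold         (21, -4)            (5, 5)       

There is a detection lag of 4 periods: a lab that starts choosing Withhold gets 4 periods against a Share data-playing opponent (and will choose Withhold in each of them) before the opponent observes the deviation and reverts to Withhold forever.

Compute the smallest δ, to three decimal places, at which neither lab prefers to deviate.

0.866

Deviating for the 4 undetected periods gains 21−12 = 9 per period over cooperation, then loses 12−5 = 7 per period forever once punishment starts.
Gain: 9(1 + δ + … + δ^3); loss: 7·δ^4/(1−δ).
No profitable deviation ⇔ 9(1−δ^4) ≤ 7·δ^4, i.e. δ^4 ≥ 9/(9+7) = 9/16.
Hence δ ≥ (9/16)^(1/4) ≈ 0.866.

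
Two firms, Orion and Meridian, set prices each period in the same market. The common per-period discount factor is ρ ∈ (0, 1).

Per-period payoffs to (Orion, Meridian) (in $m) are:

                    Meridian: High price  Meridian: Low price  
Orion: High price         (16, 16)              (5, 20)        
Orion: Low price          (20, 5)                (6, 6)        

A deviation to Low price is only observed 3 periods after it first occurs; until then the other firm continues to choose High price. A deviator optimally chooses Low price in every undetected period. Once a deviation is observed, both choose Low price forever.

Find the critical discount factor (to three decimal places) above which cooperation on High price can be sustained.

0.659

A deviator earns 20 for 3 periods, then 6 forever; cooperating earns 16 forever. Multiplying the IC by (1−ρ):
16 ≥ 20(1−ρ^3) + 6ρ^3, so 14·ρ^3 ≥ 4 and ρ^3 ≥ 2/7.
ρ ≥ (2/7)^(1/3) ≈ 0.659.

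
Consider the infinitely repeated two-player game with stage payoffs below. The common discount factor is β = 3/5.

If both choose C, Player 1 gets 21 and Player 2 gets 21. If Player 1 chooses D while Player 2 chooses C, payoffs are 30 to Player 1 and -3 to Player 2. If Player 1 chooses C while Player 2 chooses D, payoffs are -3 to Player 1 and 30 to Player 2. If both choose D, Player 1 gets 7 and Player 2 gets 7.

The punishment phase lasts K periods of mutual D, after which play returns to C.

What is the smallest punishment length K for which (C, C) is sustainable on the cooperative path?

2

No profitable deviation requires (21−7)(β+…+β^K) ≥ 30−21, i.e. β+…+β^K ≥ 9/14 ≈ 0.6429.
With β = 3/5, the partial sums are K=1: 0.6000, K=2: 0.9600.
K = 2 is the first length at which the sum reaches 0.6429.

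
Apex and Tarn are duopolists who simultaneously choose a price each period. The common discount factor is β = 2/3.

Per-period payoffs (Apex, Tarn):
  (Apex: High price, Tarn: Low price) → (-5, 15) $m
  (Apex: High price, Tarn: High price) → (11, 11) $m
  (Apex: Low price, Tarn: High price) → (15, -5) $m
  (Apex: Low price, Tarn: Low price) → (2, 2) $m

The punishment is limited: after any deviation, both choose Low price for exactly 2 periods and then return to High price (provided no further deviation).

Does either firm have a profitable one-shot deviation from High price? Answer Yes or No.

A one-shot deviation gives 15 now, then 2 for 2 periods, then back to 11.
Gain from deviating: (15−11) today; loss: (11−2) in each of the next 2 periods.
No-deviation condition: (11−2)(β+…+β^2) ≥ 15−11, i.e. β+…+β^2 ≥ 4/9.
At β = 2/3: β+…+β^2 = 1.1111 ≥ 0.4444.
So cooperation is sustainable.

No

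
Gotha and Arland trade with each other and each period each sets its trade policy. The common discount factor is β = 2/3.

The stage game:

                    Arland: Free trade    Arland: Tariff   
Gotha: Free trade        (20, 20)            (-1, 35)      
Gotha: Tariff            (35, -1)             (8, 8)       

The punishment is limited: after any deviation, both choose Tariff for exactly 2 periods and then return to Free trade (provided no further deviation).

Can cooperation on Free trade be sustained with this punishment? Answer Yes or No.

Comparing payoff streams over the 3 periods until play realigns: cooperate → 20(1+β+…+β^2); deviate → 35 + 8(β+…+β^2).
Cooperation is sustained iff (20−8)(β+…+β^2) ≥ 35−20.
β+…+β^2 = 2/3·(1−(2/3)^2)/(1−2/3) = 1.1111, and (35−20)/(20−8) = 1.2500.
1.1111 < 1.2500, so cooperation is not sustainable.

No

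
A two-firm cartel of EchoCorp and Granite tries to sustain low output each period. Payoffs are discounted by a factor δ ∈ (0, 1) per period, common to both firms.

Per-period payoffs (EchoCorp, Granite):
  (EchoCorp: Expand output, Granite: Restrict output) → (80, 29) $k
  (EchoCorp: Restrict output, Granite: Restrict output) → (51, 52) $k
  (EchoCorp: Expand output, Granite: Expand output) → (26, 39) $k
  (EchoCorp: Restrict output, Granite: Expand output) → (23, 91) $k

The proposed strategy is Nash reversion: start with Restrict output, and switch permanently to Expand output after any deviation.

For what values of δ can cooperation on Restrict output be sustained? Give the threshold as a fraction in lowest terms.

EchoCorp's threshold: (80−51)/(80−26) = 29/54.
Granite's threshold: (91−52)/(91−39) = 3/4.
29/54 < 3/4, so Granite binds and δ* = 3/4.

3/4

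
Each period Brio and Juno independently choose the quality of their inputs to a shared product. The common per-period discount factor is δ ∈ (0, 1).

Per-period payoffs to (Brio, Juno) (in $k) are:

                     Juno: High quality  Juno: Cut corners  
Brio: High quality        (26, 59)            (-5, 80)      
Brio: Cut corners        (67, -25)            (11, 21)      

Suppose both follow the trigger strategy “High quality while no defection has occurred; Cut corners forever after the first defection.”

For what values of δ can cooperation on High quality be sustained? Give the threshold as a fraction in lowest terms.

Brio's threshold: (67−26)/(67−11) = 41/56.
Juno's threshold: (80−59)/(80−21) = 21/59.
41/56 > 21/59, so Brio binds and δ* = 41/56.

41/56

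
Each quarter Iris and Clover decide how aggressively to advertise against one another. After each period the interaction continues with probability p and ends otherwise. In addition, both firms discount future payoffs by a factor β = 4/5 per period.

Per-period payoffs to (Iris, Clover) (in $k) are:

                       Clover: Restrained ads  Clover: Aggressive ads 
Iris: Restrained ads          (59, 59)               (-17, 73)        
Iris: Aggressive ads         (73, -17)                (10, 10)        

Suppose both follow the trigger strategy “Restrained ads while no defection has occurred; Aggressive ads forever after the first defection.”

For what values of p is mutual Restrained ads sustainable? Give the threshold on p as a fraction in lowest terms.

5/18

Expected continuation weight on next period's payoff is β·p = 4/5·p, which plays the role of the discount factor.
Cooperation requires 4/5·p ≥ (73−59)/(73−10) = 2/9, hence p ≥ 5/18.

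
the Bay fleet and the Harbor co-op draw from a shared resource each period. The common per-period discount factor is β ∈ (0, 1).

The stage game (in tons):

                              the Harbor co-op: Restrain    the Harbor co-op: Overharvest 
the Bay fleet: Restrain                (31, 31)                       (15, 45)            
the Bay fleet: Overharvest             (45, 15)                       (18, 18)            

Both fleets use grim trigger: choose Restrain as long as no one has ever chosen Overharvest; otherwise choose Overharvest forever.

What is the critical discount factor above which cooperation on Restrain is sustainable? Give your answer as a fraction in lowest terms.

14/27

31/(1−β) ≥ 45 + 18β/(1−β)
31 ≥ 45 − 27β
β ≥ 14/27.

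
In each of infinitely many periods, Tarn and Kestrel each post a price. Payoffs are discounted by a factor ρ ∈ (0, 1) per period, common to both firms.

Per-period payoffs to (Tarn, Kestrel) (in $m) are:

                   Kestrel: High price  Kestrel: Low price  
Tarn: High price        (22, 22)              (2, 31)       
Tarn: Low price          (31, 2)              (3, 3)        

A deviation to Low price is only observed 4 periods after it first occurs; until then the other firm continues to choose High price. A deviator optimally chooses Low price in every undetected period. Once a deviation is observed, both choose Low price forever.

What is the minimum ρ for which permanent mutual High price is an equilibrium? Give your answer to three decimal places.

The best deviation is to choose Low price for all 4 undetected periods, earning 31 each, then 3 forever once detected.
Deviation value: 31(1−ρ^4)/(1−ρ) + 3ρ^4/(1−ρ); cooperation value: 22/(1−ρ).
IC: 22 ≥ 31(1−ρ^4) + 3ρ^4 = 31 − 28ρ^4.
So ρ^4 ≥ 9/28, giving ρ ≥ (9/28)^(1/4) ≈ 0.753.

0.753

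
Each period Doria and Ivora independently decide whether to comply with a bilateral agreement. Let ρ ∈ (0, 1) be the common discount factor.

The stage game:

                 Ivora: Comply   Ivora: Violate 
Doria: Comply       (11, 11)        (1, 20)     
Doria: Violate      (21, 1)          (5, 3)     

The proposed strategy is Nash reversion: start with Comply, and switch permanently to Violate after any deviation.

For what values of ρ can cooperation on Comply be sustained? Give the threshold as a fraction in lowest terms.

Doria: cooperation gives 11 each period; deviation gives 21 once then 5 forever.
  11/(1−ρ) ≥ 21 + 5ρ/(1−ρ) ⇒ ρ ≥ 10/16 = 5/8.
Ivora: cooperation gives 11 each period; deviation gives 20 once then 3 forever.
  ρ ≥ 9/17.
Both must hold, so the binding constraint is Doria's: ρ ≥ 5/8.

5/8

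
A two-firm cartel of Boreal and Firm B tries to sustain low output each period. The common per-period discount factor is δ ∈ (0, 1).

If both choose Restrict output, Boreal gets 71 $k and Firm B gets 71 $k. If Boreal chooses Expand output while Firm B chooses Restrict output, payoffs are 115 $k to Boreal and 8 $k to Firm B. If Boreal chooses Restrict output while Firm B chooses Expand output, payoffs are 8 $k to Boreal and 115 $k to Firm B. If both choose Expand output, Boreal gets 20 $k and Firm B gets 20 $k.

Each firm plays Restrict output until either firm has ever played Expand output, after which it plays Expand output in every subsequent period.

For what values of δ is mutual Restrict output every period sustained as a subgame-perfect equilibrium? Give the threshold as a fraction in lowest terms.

Cooperation forever yields 71 each period: 71/(1−δ).
Deviating yields 115 once, then 20 forever: 115 + 20δ/(1−δ).
No profitable deviation requires 71/(1−δ) ≥ 115 + 20δ/(1−δ).
Multiplying by (1−δ): 71 ≥ 115(1−δ) + 20δ = 115 − 95δ.
So 95δ ≥ 44, i.e. δ ≥ 44/95.

44/95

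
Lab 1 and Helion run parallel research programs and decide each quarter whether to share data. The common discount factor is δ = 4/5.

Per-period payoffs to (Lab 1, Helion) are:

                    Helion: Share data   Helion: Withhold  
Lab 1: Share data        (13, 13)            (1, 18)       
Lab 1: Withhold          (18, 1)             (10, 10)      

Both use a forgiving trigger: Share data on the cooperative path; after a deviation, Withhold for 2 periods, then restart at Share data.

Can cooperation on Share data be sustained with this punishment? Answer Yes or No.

A one-shot deviation gives 18 now, then 10 for 2 periods, then back to 13.
Gain from deviating: (18−13) today; loss: (13−10) in each of the next 2 periods.
No-deviation condition: (13−10)(δ+…+δ^2) ≥ 18−13, i.e. δ+…+δ^2 ≥ 5/3.
At δ = 4/5: δ+…+δ^2 = 1.4400 < 1.6667.
So cooperation is not sustainable.

No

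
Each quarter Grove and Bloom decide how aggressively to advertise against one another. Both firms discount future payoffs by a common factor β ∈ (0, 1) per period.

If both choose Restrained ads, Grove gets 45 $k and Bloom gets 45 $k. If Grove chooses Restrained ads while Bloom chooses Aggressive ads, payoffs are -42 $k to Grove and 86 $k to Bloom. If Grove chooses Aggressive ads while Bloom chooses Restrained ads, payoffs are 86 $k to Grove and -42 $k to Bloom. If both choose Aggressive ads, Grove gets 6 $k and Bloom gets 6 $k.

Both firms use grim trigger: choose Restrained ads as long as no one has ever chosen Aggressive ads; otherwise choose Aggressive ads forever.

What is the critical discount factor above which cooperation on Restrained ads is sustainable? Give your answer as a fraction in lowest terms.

41/80

45/(1−β) ≥ 86 + 6β/(1−β)
45 ≥ 86 − 80β
β ≥ 41/80.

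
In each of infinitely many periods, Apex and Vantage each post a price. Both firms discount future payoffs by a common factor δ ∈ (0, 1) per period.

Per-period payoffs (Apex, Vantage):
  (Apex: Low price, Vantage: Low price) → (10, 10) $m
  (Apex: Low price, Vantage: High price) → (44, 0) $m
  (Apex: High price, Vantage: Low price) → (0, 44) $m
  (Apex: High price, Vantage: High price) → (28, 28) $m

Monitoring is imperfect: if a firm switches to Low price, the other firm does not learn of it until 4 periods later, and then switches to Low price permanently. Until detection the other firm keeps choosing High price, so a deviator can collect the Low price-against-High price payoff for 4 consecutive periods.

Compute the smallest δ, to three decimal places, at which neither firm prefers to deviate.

A deviator earns 44 for 4 periods, then 10 forever; cooperating earns 28 forever. Multiplying the IC by (1−δ):
28 ≥ 44(1−δ^4) + 10δ^4, so 34·δ^4 ≥ 16 and δ^4 ≥ 8/17.
δ ≥ (8/17)^(1/4) ≈ 0.828.

0.828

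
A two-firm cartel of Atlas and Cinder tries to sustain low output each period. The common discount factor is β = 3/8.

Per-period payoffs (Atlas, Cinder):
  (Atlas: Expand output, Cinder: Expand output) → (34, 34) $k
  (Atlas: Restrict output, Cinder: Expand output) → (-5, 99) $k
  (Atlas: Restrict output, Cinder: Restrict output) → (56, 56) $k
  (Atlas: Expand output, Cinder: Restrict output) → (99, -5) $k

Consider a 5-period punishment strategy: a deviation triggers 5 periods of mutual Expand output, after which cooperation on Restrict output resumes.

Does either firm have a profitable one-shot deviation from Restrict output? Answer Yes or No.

IC: β+…+β^5 ≥ (99−56)/(56−34) = 43/22.
At β = 3/8: partial sum = 0.5956 < 1.9545. Cooperation not sustainable.

Yes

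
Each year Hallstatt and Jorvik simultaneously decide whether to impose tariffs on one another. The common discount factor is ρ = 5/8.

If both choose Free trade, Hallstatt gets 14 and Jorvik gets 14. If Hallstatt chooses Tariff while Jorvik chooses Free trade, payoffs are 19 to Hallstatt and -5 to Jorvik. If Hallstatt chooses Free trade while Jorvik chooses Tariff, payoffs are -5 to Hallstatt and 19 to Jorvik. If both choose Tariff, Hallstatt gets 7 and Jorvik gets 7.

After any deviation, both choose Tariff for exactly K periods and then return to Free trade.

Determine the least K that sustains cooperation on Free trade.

2

Need Σ_{k=1}^{K} ρ^k ≥ (19−14)/(14−7) = 0.7143 at ρ = 5/8.
At K = 1 the sum is 0.6250 < 0.7143; at K = 2 it is 1.0156 ≥ 0.7143.
So the minimum punishment length is K = 2.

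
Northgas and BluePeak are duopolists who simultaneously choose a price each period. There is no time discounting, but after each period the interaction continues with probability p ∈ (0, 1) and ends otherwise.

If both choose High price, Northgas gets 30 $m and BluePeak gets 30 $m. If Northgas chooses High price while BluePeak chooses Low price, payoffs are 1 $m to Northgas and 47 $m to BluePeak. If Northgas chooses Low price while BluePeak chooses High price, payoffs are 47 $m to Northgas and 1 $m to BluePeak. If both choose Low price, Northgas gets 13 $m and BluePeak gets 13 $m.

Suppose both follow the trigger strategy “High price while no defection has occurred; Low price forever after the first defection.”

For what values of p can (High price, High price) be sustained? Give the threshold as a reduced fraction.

Expected cooperation value is 30 + p·30 + p²·30 + … = 30/(1−p); deviation gives 47 + p·13/(1−p).
30 ≥ 47(1−p) + 13p ⇒ 34p ≥ 17 ⇒ p ≥ 17/34 = 1/2.

1/2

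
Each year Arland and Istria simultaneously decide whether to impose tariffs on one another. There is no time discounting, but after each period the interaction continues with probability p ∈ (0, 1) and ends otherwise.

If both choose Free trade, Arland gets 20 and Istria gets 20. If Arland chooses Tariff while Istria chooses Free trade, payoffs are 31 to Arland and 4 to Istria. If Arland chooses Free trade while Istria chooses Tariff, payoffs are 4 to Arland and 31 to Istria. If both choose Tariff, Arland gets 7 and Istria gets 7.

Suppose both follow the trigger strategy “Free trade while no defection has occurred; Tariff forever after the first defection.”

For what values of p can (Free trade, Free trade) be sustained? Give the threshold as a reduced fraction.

11/24

Expected cooperation value is 20 + p·20 + p²·20 + … = 20/(1−p); deviation gives 31 + p·7/(1−p).
20 ≥ 31(1−p) + 7p ⇒ 24p ≥ 11 ⇒ p ≥ 11/24.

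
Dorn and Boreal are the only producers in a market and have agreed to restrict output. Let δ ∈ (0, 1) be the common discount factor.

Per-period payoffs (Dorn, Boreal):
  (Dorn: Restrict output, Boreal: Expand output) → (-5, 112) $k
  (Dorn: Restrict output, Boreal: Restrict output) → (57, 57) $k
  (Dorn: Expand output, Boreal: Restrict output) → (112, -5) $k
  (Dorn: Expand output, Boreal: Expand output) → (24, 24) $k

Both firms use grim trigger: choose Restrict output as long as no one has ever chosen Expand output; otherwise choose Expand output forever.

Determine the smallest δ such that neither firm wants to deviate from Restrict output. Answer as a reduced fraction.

5/8

57/(1−δ) ≥ 112 + 24δ/(1−δ)
57 ≥ 112 − 88δ
δ ≥ 55/88 = 5/8.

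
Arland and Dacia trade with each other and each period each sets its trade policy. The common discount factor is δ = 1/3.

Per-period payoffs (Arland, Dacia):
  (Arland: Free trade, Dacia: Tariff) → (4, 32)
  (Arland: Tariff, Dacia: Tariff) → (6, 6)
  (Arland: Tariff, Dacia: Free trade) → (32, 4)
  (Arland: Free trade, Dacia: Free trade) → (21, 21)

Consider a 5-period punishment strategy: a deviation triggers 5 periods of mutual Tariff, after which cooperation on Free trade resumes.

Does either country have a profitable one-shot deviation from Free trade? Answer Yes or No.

A one-shot deviation gives 32 now, then 6 for 5 periods, then back to 21.
Gain from deviating: (32−21) today; loss: (21−6) in each of the next 5 periods.
No-deviation condition: (21−6)(δ+…+δ^5) ≥ 32−21, i.e. δ+…+δ^5 ≥ 11/15.
At δ = 1/3: δ+…+δ^5 = 0.4979 < 0.7333.
So cooperation is not sustainable.

Yes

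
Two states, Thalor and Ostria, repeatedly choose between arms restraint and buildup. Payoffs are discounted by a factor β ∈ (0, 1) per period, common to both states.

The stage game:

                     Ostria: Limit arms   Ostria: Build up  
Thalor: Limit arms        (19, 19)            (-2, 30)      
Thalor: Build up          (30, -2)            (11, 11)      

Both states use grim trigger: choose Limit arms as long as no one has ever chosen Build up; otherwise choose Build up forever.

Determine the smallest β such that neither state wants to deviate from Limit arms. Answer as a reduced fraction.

11/19

19/(1−β) ≥ 30 + 11β/(1−β)
19 ≥ 30 − 19β
β ≥ 11/19.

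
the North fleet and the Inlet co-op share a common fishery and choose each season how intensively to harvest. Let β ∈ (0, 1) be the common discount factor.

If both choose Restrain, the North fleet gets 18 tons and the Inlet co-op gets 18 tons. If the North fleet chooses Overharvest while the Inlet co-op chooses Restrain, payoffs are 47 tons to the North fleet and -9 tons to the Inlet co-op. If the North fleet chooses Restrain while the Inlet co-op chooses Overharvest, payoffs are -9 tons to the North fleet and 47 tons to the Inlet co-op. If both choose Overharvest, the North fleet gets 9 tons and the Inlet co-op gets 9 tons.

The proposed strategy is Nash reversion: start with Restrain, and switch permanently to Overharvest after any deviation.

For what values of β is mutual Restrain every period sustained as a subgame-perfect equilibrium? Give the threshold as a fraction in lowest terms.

29/38

One-period gain from deviating is 47 − 18 = 29. The loss is 18 − 9 = 9 in every subsequent period, with present value 9·β/(1−β).
Deviation is unprofitable when 9·β/(1−β) ≥ 29, i.e. β/(1−β) ≥ 29/9.
Equivalently β ≥ 29/(29+9) = 29/38.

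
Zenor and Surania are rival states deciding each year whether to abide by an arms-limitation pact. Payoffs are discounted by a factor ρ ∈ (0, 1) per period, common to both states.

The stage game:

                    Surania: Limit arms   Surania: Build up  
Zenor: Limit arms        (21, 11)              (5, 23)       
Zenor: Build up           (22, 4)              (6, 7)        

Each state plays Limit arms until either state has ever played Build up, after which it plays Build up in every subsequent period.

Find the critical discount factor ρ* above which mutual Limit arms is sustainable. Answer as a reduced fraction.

Zenor's threshold: (22−21)/(22−6) = 1/16.
Surania's threshold: (23−11)/(23−7) = 3/4.
1/16 < 3/4, so Surania binds and ρ* = 3/4.

3/4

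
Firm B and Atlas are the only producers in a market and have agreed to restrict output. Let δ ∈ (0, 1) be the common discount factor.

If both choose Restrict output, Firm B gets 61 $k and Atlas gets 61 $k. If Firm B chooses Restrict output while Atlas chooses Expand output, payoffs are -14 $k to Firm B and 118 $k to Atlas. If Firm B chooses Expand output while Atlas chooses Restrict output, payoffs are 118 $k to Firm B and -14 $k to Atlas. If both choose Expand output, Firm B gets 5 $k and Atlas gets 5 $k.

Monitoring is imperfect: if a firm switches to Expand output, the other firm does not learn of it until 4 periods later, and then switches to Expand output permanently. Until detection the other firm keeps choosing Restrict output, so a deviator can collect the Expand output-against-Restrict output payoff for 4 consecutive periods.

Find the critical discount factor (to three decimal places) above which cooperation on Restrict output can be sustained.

0.843

The best deviation is to choose Expand output for all 4 undetected periods, earning 118 each, then 5 forever once detected.
Deviation value: 118(1−δ^4)/(1−δ) + 5δ^4/(1−δ); cooperation value: 61/(1−δ).
IC: 61 ≥ 118(1−δ^4) + 5δ^4 = 118 − 113δ^4.
So δ^4 ≥ 57/113, giving δ ≥ (57/113)^(1/4) ≈ 0.843.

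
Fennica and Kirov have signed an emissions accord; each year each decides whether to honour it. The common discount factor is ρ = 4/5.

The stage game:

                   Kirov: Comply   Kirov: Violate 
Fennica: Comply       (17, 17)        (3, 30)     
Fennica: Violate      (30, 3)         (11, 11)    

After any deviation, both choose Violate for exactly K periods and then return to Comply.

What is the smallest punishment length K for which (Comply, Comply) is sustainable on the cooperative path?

4

No profitable deviation requires (17−11)(ρ+…+ρ^K) ≥ 30−17, i.e. ρ+…+ρ^K ≥ 13/6 ≈ 2.1667.
With ρ = 4/5, the partial sums are K=1: 0.8000, K=2: 1.4400, K=3: 1.9520, K=4: 2.3616.
K = 4 is the first length at which the sum reaches 2.1667.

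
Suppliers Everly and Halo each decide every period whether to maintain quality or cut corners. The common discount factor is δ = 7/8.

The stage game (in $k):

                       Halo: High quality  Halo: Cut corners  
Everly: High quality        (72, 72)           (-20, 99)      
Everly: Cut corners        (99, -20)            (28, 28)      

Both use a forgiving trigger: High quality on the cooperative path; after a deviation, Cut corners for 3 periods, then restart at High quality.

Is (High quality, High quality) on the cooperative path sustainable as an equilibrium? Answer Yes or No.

Yes

IC: δ+…+δ^3 ≥ (99−72)/(72−28) = 27/44.
At δ = 7/8: partial sum = 2.3105 ≥ 0.6136. Cooperation sustainable.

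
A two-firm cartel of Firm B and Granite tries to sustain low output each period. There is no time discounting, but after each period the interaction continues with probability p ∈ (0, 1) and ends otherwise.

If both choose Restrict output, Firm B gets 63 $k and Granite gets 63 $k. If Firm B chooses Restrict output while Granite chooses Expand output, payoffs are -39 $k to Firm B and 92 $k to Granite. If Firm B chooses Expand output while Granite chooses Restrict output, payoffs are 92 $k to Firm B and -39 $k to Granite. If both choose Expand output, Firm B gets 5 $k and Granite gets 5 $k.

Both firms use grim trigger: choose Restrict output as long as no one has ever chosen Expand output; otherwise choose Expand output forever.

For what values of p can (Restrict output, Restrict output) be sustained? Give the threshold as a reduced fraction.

1/3

With no time discounting, the continuation probability p plays the role of the discount factor.
Grim-trigger IC: 63/(1−p) ≥ 92 + 5p/(1−p) ⇒ p ≥ (92−63)/(92−5) = 1/3.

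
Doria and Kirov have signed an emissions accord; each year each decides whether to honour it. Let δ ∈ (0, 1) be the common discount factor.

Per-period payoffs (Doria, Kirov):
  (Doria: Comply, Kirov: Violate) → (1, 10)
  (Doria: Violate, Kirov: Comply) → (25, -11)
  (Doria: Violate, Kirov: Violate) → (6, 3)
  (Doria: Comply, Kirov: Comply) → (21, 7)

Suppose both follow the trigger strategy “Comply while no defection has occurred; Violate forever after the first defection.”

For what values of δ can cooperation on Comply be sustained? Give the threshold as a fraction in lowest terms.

Doria: cooperation gives 21 each period; deviation gives 25 once then 6 forever.
  21/(1−δ) ≥ 25 + 6δ/(1−δ) ⇒ δ ≥ 4/19.
Kirov: cooperation gives 7 each period; deviation gives 10 once then 3 forever.
  δ ≥ 3/7.
Both must hold, so the binding constraint is Kirov's: δ ≥ 3/7.

3/7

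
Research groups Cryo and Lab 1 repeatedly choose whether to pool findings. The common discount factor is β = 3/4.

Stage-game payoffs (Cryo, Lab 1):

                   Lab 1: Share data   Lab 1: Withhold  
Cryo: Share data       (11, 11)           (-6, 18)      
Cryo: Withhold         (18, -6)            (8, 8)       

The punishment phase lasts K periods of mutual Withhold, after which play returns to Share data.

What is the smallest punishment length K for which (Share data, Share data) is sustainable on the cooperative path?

No profitable deviation requires (11−8)(β+…+β^K) ≥ 18−11, i.e. β+…+β^K ≥ 7/3 ≈ 2.3333.
With β = 3/4, the partial sums are K=1: 0.7500, K=2: 1.3125, K=3: 1.7344, K=4: 2.0508, K=5: 2.2881, K=6: 2.4661.
K = 6 is the first length at which the sum reaches 2.3333.

6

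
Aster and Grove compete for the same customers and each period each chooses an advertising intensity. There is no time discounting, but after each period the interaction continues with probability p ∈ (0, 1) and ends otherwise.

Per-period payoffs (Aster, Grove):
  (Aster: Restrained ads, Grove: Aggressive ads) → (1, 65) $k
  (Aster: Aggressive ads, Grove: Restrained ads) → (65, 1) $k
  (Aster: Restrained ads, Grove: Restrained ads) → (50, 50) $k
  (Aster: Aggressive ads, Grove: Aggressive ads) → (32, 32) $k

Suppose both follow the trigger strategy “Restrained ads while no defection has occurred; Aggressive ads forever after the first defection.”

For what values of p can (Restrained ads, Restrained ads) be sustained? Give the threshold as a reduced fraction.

5/11

Expected cooperation value is 50 + p·50 + p²·50 + … = 50/(1−p); deviation gives 65 + p·32/(1−p).
50 ≥ 65(1−p) + 32p ⇒ 33p ≥ 15 ⇒ p ≥ 15/33 = 5/11.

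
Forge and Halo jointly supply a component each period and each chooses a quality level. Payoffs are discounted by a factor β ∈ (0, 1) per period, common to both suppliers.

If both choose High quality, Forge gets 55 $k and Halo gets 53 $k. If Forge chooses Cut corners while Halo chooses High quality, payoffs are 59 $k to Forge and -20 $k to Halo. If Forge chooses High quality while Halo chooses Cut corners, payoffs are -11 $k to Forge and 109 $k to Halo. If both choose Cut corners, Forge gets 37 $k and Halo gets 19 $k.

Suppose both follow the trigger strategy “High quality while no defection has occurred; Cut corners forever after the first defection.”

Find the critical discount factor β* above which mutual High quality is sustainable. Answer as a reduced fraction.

Forge's threshold: (59−55)/(59−37) = 2/11.
Halo's threshold: (109−53)/(109−19) = 28/45.
2/11 < 28/45, so Halo binds and β* = 28/45.

28/45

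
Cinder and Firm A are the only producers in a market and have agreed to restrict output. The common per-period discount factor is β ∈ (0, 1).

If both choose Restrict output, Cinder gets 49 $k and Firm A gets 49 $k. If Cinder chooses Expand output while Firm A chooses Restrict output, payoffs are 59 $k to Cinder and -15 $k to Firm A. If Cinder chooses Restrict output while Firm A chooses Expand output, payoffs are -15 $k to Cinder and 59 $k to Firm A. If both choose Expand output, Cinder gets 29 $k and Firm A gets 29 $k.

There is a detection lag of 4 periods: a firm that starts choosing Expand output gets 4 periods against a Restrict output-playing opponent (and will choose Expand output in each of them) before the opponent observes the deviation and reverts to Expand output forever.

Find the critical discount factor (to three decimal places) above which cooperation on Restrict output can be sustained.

A deviator earns 59 for 4 periods, then 29 forever; cooperating earns 49 forever. Multiplying the IC by (1−β):
49 ≥ 59(1−β^4) + 29β^4, so 30·β^4 ≥ 10 and β^4 ≥ 1/3.
β ≥ (1/3)^(1/4) ≈ 0.760.

0.760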